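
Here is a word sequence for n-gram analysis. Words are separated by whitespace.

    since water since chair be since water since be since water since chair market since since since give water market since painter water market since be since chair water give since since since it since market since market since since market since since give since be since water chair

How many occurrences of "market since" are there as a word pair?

Scanning the 48 overlapping bigram windows for "market since":
  position 14–15: market since
  position 20–21: market since
  position 24–25: market since
  position 36–37: market since
  position 38–39: market since
  position 41–42: market since

6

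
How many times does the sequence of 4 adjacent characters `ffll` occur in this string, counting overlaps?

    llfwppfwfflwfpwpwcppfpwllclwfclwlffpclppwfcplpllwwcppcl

Sliding a length-4 window over the 55 characters (52 positions):
  (no match at any position)

0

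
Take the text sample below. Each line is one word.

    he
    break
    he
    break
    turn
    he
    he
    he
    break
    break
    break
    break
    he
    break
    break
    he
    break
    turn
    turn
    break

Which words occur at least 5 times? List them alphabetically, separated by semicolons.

Unigram counts meeting the condition (at least 5 times):
  break: 10
  he: 7

break; he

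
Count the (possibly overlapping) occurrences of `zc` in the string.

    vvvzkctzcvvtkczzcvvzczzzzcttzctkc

Sliding a length-2 window over the 33 characters (32 positions):
  position 8–9: zc
  position 16–17: zc
  position 20–21: zc
  position 25–26: zc
  position 29–30: zc

5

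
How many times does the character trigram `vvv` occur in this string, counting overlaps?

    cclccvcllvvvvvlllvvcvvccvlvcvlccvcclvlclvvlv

Sliding a length-3 window over the 44 characters (42 positions):
  position 10–12: vvv
  position 11–13: vvv
  position 12–14: vvv

3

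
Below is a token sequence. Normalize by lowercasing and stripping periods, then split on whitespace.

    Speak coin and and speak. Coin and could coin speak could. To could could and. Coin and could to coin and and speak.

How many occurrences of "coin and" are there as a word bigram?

Scanning the 22 overlapping bigram windows for "coin and":
  position 2–3: coin and
  position 6–7: coin and
  position 16–17: coin and
  position 20–21: coin and

4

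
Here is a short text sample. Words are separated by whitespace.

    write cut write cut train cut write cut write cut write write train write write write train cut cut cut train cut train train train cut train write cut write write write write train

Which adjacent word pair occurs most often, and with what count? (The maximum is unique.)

Bigram frequencies (highest first):
  write write: 6
  write cut: 5
  cut write: 5
  cut train: 4
  train cut: 4
  write train: 3
  … (3 more, each ≤ 2)

"write write", 6 times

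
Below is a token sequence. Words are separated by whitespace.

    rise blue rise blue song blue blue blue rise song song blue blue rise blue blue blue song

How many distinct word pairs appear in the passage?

7

18 tokens → 17 bigram windows in total.
Repeated bigrams (each contributes count−1 duplicates):
  blue blue: 5
  blue rise: 3
  rise blue: 3
  blue song: 2
  song blue: 2
10 duplicate windows → 17 − 10 = 7 distinct.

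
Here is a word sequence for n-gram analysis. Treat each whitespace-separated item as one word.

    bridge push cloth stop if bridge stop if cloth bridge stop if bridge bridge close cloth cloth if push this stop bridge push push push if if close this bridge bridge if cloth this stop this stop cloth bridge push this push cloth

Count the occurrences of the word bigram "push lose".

0

Scanning the 42 overlapping bigram windows for "push lose":
  (none found)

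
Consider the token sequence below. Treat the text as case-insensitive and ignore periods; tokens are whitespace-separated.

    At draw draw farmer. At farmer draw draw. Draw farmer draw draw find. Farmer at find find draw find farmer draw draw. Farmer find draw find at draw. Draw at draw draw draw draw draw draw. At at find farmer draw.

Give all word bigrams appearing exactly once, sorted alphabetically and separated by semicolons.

at at; at farmer; farmer find; find at; find find

Bigram counts meeting the condition (exactly once):
  at at: 1
  at farmer: 1
  farmer find: 1
  find at: 1
  find find: 1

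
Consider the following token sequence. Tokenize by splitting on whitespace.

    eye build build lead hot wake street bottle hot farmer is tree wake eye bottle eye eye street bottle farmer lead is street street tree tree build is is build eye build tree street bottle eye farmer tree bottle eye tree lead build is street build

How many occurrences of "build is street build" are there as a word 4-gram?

Scanning the 43 overlapping 4-gram windows for "build is street build":
  position 43–46: build is street build

1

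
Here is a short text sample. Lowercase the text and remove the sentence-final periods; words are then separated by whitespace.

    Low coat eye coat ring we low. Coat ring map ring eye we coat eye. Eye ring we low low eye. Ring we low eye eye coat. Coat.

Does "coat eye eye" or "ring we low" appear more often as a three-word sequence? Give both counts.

"ring we low" (3 vs 1)

"coat eye eye": 1 occurrence
"ring we low": 3 occurrences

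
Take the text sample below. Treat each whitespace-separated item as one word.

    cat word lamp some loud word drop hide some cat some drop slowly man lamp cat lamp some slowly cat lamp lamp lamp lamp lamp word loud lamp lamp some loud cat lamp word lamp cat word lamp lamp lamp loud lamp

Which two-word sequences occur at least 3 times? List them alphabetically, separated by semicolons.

cat lamp; lamp lamp; lamp some; word lamp

Bigram counts meeting the condition (at least 3 times):
  cat lamp: 3
  lamp lamp: 7
  lamp some: 3
  word lamp: 3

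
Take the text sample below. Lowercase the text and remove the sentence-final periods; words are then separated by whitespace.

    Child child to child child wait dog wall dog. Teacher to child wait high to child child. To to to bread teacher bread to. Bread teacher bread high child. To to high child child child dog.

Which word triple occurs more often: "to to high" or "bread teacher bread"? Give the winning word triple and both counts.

"to to high": 1 occurrence
"bread teacher bread": 2 occurrences

"bread teacher bread" (2 vs 1)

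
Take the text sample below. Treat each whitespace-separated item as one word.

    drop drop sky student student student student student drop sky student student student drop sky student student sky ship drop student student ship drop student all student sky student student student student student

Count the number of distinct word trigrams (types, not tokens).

33 tokens → 31 trigram windows in total.
Repeated trigrams (each contributes count−1 duplicates):
  student student student: 7
  sky student student: 4
  drop sky student: 3
  ship drop student: 2
  student drop sky: 2
  student student drop: 2
14 duplicate windows → 31 − 14 = 17 distinct.

17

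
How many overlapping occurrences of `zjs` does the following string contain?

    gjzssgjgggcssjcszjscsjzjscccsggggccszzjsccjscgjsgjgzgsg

3

Sliding a length-3 window over the 55 characters (53 positions):
  position 17–19: zjs
  position 23–25: zjs
  position 38–40: zjs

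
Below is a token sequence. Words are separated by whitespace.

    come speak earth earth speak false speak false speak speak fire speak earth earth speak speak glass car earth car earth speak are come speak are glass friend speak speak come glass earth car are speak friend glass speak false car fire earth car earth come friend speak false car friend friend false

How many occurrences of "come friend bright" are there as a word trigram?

Scanning the 51 overlapping trigram windows for "come friend bright":
  (none found)

0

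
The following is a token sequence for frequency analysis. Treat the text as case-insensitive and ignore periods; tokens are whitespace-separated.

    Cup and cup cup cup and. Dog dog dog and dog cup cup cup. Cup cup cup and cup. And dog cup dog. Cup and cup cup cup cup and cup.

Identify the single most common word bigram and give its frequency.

Bigram frequencies (highest first):
  cup cup: 10
  cup and: 6
  and cup: 4
  and dog: 3
  dog cup: 3
  dog dog: 2
  … (2 more, each ≤ 1)

"cup cup", 10 times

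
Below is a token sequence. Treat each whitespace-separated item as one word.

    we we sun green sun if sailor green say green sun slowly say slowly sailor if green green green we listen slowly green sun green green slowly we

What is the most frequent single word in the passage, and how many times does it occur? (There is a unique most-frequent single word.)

"green", 9 times

Unigram frequencies (highest first):
  green: 9
  we: 4
  sun: 4
  slowly: 4
  if: 2
  sailor: 2
  … (2 more, each ≤ 2)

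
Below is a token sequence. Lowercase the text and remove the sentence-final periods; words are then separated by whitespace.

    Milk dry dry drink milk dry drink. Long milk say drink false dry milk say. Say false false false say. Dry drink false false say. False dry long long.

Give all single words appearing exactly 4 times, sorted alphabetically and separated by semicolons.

drink; milk

Unigram counts meeting the condition (exactly 4 times):
  drink: 4
  milk: 4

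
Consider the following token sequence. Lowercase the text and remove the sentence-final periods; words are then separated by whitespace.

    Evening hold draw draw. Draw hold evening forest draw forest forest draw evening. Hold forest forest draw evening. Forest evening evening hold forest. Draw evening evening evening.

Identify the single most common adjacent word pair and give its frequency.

"forest draw", 4 times

Bigram frequencies (highest first):
  forest draw: 4
  evening hold: 3
  draw evening: 3
  evening evening: 3
  draw draw: 2
  evening forest: 2
  … (7 more, each ≤ 2)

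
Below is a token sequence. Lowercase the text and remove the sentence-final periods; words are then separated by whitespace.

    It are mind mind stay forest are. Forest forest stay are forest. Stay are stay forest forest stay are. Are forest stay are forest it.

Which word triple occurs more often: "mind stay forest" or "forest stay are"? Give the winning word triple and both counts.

"mind stay forest": 1 occurrence
"forest stay are": 4 occurrences

"forest stay are" (4 vs 1)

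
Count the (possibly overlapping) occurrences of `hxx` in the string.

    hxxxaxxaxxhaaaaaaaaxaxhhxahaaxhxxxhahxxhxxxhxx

Sliding a length-3 window over the 46 characters (44 positions):
  position 1–3: hxx
  position 31–33: hxx
  position 37–39: hxx
  position 40–42: hxx
  position 44–46: hxx

5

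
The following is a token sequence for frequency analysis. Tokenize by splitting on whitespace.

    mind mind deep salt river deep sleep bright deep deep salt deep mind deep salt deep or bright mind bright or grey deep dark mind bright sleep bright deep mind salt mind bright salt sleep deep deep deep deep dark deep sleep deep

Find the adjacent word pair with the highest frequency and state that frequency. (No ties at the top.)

"deep deep", 4 times

Bigram frequencies (highest first):
  deep deep: 4
  deep salt: 3
  mind bright: 3
  mind deep: 2
  deep sleep: 2
  sleep bright: 2
  … (21 more, each ≤ 2)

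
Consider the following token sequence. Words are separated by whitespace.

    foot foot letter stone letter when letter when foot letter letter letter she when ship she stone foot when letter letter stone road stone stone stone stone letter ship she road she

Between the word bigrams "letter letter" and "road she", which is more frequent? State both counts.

"letter letter" (3 vs 1)

"letter letter": 3 occurrences
"road she": 1 occurrence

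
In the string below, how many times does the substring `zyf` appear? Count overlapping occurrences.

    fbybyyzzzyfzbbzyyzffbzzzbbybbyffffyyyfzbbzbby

1

Sliding a length-3 window over the 45 characters (43 positions):
  position 9–11: zyf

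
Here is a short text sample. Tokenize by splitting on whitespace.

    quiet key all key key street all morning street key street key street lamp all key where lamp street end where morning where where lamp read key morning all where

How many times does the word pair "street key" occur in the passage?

Scanning the 29 overlapping bigram windows for "street key":
  position 9–10: street key
  position 11–12: street key

2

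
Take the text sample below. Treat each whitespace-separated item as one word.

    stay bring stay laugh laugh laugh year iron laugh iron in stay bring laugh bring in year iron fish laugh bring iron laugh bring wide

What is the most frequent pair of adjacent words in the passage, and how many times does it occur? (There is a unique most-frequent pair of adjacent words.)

"laugh bring", 3 times

Bigram frequencies (highest first):
  laugh bring: 3
  stay bring: 2
  laugh laugh: 2
  year iron: 2
  iron laugh: 2
  bring stay: 1
  … (12 more, each ≤ 1)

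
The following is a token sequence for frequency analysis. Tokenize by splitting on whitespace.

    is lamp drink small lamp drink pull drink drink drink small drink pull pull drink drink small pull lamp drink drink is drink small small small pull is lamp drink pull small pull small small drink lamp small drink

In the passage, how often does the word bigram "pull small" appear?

Scanning the 38 overlapping bigram windows for "pull small":
  position 31–32: pull small
  position 33–34: pull small

2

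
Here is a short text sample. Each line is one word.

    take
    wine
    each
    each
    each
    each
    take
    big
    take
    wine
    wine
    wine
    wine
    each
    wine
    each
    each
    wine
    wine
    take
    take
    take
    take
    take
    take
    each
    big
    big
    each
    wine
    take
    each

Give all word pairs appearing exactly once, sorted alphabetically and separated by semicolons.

big big; big each; big take; each big; each take; take big

Bigram counts meeting the condition (exactly once):
  big big: 1
  big each: 1
  big take: 1
  each big: 1
  each take: 1
  take big: 1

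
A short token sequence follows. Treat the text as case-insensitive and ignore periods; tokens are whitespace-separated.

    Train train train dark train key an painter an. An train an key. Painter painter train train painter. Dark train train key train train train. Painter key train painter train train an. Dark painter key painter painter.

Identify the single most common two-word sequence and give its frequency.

Bigram frequencies (highest first):
  train train: 7
  train painter: 3
  dark train: 2
  train key: 2
  train an: 2
  key painter: 2
  … (14 more, each ≤ 2)

"train train", 7 times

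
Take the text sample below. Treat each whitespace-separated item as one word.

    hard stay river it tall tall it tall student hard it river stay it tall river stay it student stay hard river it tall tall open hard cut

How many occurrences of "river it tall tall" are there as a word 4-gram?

2

Scanning the 25 overlapping 4-gram windows for "river it tall tall":
  position 3–6: river it tall tall
  position 22–25: river it tall tall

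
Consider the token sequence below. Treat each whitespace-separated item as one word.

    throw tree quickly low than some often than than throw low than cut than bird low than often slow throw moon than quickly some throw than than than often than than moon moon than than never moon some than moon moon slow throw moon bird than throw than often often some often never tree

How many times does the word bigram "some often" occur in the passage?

Scanning the 53 overlapping bigram windows for "some often":
  position 6–7: some often
  position 51–52: some often

2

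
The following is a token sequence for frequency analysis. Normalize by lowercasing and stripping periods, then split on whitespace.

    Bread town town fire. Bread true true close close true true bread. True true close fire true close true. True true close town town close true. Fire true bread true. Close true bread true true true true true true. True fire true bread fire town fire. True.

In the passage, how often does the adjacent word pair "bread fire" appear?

Scanning the 46 overlapping bigram windows for "bread fire":
  position 43–44: bread fire

1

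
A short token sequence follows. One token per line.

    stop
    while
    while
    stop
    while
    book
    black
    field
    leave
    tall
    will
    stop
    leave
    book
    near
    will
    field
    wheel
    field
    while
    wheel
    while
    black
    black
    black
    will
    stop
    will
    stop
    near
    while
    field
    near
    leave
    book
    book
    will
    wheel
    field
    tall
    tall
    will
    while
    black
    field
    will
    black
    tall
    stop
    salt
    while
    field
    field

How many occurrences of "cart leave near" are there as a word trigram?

0

Scanning the 51 overlapping trigram windows for "cart leave near":
  (none found)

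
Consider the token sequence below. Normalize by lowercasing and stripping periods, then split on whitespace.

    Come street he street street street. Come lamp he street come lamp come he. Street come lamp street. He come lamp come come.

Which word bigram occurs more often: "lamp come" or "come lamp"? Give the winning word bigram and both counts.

"lamp come": 2 occurrences
"come lamp": 4 occurrences

"come lamp" (4 vs 2)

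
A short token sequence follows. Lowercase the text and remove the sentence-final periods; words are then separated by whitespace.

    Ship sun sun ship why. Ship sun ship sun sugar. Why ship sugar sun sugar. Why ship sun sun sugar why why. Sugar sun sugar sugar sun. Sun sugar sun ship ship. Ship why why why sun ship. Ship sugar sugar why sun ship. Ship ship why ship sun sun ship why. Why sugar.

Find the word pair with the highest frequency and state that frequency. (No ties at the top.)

"sun ship", 6 times

Bigram frequencies (highest first):
  sun ship: 6
  ship sun: 5
  sun sugar: 5
  ship ship: 5
  sun sun: 4
  ship why: 4
  … (8 more, each ≤ 4)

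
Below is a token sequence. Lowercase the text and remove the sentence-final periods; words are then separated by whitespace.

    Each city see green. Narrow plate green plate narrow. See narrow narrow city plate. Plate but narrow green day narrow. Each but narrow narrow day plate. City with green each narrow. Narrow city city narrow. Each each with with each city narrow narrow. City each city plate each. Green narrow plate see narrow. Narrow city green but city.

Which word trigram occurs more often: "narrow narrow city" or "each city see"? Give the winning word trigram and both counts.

"narrow narrow city" (4 vs 1)

"narrow narrow city": 4 occurrences
"each city see": 1 occurrence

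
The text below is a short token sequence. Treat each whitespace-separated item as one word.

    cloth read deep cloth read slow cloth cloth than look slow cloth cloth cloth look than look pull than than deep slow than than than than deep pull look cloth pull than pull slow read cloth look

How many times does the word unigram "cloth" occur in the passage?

9

Scanning the 37 tokens for "cloth":
  position 1: cloth
  position 4: cloth
  position 7: cloth
  position 8: cloth
  position 12: cloth
  position 13: cloth
  position 14: cloth
  position 30: cloth
  position 36: cloth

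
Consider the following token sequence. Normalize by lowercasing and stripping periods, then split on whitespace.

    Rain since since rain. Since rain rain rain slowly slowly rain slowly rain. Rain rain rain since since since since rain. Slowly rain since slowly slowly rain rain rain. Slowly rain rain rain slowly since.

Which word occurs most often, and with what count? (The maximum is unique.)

Unigram frequencies (highest first):
  rain: 18
  since: 9
  slowly: 8

"rain", 18 times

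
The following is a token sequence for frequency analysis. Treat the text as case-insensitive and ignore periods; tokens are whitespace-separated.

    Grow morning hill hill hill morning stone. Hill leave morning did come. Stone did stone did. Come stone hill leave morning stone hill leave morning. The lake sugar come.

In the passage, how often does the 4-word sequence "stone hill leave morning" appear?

3

Scanning the 26 overlapping 4-gram windows for "stone hill leave morning":
  position 7–10: stone hill leave morning
  position 18–21: stone hill leave morning
  position 22–25: stone hill leave morning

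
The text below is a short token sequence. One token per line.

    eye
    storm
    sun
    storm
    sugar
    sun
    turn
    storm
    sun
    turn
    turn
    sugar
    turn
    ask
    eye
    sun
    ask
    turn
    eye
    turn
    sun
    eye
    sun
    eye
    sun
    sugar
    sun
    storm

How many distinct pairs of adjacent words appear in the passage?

28 tokens → 27 bigram windows in total.
Repeated bigrams (each contributes count−1 duplicates):
  eye sun: 3
  storm sun: 2
  sugar sun: 2
  sun eye: 2
  sun storm: 2
  sun turn: 2
7 duplicate windows → 27 − 7 = 20 distinct.

20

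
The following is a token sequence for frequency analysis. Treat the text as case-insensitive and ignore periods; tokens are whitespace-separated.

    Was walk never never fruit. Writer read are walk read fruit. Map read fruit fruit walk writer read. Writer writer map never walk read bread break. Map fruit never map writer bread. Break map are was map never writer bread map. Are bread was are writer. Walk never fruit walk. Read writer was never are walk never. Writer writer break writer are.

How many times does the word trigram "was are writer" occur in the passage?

1

Scanning the 60 overlapping trigram windows for "was are writer":
  position 44–46: was are writer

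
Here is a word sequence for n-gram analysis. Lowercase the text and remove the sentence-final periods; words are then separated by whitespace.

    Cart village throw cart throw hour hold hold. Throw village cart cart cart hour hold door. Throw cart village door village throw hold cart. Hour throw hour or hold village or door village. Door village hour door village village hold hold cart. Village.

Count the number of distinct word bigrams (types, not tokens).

43 tokens → 42 bigram windows in total.
Repeated bigrams (each contributes count−1 duplicates):
  door village: 4
  cart village: 3
  cart cart: 2
  cart hour: 2
  hold cart: 2
  hold hold: 2
  hour hold: 2
  throw cart: 2
  … (3 more repeated)
14 duplicate windows → 42 − 14 = 28 distinct.

28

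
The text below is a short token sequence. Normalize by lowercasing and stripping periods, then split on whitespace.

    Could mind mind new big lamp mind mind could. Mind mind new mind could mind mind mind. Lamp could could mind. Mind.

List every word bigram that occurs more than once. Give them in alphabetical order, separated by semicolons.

could mind; mind could; mind mind; mind new

Bigram counts meeting the condition (more than once):
  could mind: 4
  mind could: 2
  mind mind: 6
  mind new: 2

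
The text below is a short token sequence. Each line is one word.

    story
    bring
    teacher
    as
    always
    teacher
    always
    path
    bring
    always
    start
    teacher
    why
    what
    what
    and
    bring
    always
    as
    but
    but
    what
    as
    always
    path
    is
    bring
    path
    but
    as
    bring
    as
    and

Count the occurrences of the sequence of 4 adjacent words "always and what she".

Scanning the 30 overlapping 4-gram windows for "always and what she":
  (none found)

0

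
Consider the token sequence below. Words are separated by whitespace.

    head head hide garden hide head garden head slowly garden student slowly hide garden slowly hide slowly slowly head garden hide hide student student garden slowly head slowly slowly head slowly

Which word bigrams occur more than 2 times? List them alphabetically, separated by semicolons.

head slowly; slowly head

Bigram counts meeting the condition (more than 2 times):
  head slowly: 3
  slowly head: 3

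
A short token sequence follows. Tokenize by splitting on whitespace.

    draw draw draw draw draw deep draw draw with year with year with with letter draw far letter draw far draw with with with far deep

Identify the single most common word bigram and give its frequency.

"draw draw", 5 times

Bigram frequencies (highest first):
  draw draw: 5
  with with: 3
  draw with: 2
  with year: 2
  year with: 2
  letter draw: 2
  … (8 more, each ≤ 2)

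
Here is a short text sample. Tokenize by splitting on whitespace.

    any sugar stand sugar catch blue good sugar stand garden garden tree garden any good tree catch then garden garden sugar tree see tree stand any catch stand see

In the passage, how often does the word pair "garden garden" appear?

Scanning the 28 overlapping bigram windows for "garden garden":
  position 10–11: garden garden
  position 19–20: garden garden

2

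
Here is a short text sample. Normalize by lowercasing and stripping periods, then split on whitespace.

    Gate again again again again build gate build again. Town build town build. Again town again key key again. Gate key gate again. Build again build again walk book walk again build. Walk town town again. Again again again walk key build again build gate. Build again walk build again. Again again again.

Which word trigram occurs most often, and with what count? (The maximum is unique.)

Trigram frequencies (highest first):
  again again again: 6
  again build gate: 2
  build gate build: 2
  gate build again: 2
  build again town: 2
  again build again: 2
  … (33 more, each ≤ 2)

"again again again", 6 times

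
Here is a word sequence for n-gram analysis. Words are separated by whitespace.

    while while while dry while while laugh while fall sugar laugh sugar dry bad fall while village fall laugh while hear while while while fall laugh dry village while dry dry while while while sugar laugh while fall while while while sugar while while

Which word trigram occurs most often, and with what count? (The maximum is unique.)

Trigram frequencies (highest first):
  while while while: 4
  dry while while: 2
  laugh while fall: 2
  while while sugar: 2
  while while dry: 1
  while dry while: 1
  … (30 more, each ≤ 1)

"while while while", 4 times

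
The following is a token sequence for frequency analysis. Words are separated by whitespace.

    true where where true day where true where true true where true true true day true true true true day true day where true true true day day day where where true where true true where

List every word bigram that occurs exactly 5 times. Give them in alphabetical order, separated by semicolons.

Bigram counts meeting the condition (exactly 5 times):
  true day: 5
  true where: 5

true day; true where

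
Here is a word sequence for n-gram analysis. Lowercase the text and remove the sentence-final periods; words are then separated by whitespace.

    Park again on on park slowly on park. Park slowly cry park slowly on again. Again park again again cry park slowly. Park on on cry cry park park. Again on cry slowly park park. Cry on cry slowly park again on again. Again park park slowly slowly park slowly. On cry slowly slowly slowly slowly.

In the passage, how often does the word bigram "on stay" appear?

0

Scanning the 55 overlapping bigram windows for "on stay":
  (none found)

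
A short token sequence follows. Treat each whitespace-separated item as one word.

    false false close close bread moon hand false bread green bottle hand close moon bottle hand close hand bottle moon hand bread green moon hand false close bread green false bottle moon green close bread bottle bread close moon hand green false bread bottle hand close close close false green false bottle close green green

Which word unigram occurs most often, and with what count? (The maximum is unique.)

Unigram frequencies (highest first):
  close: 11
  false: 8
  hand: 8
  green: 8
  bread: 7
  bottle: 7
  … (1 more, each ≤ 6)

"close", 11 times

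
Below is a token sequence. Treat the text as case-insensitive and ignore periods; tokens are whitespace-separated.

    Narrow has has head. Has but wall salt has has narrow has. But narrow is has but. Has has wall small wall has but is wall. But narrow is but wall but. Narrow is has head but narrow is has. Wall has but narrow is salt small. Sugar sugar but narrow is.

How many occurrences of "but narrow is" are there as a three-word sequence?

6

Scanning the 50 overlapping trigram windows for "but narrow is":
  position 13–15: but narrow is
  position 27–29: but narrow is
  position 32–34: but narrow is
  position 37–39: but narrow is
  position 43–45: but narrow is
  position 50–52: but narrow is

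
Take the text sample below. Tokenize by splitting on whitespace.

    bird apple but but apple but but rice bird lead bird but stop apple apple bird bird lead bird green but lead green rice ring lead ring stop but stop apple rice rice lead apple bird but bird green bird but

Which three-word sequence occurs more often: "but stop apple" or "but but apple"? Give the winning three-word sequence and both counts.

"but stop apple" (2 vs 1)

"but stop apple": 2 occurrences
"but but apple": 1 occurrence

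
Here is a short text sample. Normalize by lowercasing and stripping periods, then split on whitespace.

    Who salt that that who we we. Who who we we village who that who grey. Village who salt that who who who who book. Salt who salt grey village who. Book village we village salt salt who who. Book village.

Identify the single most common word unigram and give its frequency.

Unigram frequencies (highest first):
  who: 15
  salt: 6
  village: 6
  we: 5
  that: 4
  book: 3
  … (1 more, each ≤ 2)

"who", 15 times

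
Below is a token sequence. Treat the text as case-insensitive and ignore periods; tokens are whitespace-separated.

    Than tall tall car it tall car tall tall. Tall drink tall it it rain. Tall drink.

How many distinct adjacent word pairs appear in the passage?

17 tokens → 16 bigram windows in total.
Repeated bigrams (each contributes count−1 duplicates):
  tall tall: 3
  tall car: 2
  tall drink: 2
4 duplicate windows → 16 − 4 = 12 distinct.

12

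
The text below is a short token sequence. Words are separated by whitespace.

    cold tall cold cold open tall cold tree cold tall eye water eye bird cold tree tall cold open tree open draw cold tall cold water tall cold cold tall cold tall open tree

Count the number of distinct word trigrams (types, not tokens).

29

34 tokens → 32 trigram windows in total.
Repeated trigrams (each contributes count−1 duplicates):
  cold tall cold: 3
  tall cold cold: 2
3 duplicate windows → 32 − 3 = 29 distinct.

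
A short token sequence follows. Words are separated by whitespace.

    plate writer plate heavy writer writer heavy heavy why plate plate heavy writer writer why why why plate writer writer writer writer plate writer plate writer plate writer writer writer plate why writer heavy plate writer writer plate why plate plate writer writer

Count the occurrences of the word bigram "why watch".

Scanning the 42 overlapping bigram windows for "why watch":
  (none found)

0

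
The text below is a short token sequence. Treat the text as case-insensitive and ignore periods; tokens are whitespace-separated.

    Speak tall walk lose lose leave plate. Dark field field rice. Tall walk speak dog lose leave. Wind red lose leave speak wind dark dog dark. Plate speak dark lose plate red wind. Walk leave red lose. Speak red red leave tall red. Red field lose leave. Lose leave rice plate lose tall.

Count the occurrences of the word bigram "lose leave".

5

Scanning the 52 overlapping bigram windows for "lose leave":
  position 5–6: lose leave
  position 16–17: lose leave
  position 20–21: lose leave
  position 46–47: lose leave
  position 48–49: lose leave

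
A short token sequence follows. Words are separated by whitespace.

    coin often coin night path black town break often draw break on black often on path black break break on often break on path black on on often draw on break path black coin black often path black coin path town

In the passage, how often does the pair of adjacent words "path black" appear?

5

Scanning the 40 overlapping bigram windows for "path black":
  position 5–6: path black
  position 16–17: path black
  position 24–25: path black
  position 32–33: path black
  position 37–38: path black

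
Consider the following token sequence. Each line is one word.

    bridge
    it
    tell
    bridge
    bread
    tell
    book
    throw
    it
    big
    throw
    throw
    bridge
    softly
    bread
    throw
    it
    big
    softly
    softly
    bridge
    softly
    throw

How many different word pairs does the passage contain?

23 tokens → 22 bigram windows in total.
Repeated bigrams (each contributes count−1 duplicates):
  bridge softly: 2
  it big: 2
  throw it: 2
3 duplicate windows → 22 − 3 = 19 distinct.

19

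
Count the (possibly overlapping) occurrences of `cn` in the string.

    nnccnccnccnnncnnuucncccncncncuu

8

Sliding a length-2 window over the 31 characters (30 positions):
  position 4–5: cn
  position 7–8: cn
  position 10–11: cn
  position 14–15: cn
  position 19–20: cn
  position 23–24: cn
  position 25–26: cn
  position 27–28: cn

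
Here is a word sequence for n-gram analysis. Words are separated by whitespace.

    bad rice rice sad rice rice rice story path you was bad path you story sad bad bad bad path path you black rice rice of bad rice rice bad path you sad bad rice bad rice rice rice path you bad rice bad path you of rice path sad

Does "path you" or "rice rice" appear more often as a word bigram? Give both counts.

"rice rice" (7 vs 6)

"path you": 6 occurrences
"rice rice": 7 occurrences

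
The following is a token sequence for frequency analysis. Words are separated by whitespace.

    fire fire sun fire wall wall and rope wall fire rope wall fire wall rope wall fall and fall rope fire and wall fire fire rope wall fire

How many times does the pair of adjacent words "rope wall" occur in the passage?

4

Scanning the 27 overlapping bigram windows for "rope wall":
  position 8–9: rope wall
  position 11–12: rope wall
  position 15–16: rope wall
  position 26–27: rope wall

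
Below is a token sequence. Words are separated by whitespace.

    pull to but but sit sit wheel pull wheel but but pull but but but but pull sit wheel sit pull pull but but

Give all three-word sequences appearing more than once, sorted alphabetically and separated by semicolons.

but but but; but but pull; pull but but

Trigram counts meeting the condition (more than once):
  but but but: 2
  but but pull: 2
  pull but but: 2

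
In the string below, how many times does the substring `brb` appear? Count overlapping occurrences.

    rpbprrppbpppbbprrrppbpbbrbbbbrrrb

Sliding a length-3 window over the 33 characters (31 positions):
  position 24–26: brb

1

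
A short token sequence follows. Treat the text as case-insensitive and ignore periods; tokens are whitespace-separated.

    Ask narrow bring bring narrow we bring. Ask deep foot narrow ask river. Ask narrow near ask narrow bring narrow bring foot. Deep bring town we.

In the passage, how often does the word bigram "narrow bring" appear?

3

Scanning the 25 overlapping bigram windows for "narrow bring":
  position 2–3: narrow bring
  position 18–19: narrow bring
  position 20–21: narrow bring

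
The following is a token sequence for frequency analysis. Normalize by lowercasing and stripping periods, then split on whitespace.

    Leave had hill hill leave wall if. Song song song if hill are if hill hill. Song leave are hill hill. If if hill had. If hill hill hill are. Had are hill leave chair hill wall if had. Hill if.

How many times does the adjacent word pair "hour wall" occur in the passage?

0

Scanning the 40 overlapping bigram windows for "hour wall":
  (none found)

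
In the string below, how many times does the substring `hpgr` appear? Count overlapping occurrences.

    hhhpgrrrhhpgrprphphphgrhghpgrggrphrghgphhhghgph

Sliding a length-4 window over the 47 characters (44 positions):
  position 3–6: hpgr
  position 10–13: hpgr
  position 26–29: hpgr

3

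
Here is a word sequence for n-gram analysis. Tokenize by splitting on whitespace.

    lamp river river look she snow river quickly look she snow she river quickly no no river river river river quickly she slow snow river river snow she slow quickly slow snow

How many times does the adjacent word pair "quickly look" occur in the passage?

1

Scanning the 31 overlapping bigram windows for "quickly look":
  position 8–9: quickly look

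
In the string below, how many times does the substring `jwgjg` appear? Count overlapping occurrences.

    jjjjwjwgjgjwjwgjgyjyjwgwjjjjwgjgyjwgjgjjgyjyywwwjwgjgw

Sliding a length-5 window over the 54 characters (50 positions):
  position 6–10: jwgjg
  position 13–17: jwgjg
  position 28–32: jwgjg
  position 34–38: jwgjg
  position 49–53: jwgjg

5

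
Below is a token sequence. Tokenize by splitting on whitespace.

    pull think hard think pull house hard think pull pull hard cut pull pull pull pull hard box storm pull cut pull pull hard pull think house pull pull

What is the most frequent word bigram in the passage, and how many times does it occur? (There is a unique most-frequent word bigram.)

Bigram frequencies (highest first):
  pull pull: 6
  pull hard: 3
  pull think: 2
  hard think: 2
  think pull: 2
  cut pull: 2
  … (11 more, each ≤ 1)

"pull pull", 6 times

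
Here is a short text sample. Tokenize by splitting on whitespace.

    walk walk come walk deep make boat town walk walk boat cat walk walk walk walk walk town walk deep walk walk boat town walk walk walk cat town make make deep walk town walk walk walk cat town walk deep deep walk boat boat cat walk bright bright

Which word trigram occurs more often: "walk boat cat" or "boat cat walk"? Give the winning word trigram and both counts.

"boat cat walk" (2 vs 1)

"walk boat cat": 1 occurrence
"boat cat walk": 2 occurrences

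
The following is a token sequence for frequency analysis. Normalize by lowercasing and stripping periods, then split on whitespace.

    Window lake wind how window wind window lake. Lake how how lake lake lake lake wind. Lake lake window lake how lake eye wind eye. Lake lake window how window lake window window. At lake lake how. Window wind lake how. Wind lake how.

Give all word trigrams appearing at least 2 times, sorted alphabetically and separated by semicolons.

how window wind; lake lake how; lake lake lake; lake lake window; wind lake how

Trigram counts meeting the condition (at least 2 times):
  how window wind: 2
  lake lake how: 2
  lake lake lake: 2
  lake lake window: 2
  wind lake how: 2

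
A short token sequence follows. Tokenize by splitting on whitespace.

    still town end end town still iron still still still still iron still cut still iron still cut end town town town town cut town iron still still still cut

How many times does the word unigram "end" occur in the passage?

Scanning the 30 tokens for "end":
  position 3: end
  position 4: end
  position 19: end

3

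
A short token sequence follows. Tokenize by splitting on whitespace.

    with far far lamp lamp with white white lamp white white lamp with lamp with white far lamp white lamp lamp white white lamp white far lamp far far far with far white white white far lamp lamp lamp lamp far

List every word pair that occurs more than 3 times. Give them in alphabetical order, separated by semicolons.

Bigram counts meeting the condition (more than 3 times):
  far lamp: 4
  lamp lamp: 5
  lamp white: 4
  white lamp: 4
  white white: 5

far lamp; lamp lamp; lamp white; white lamp; white white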